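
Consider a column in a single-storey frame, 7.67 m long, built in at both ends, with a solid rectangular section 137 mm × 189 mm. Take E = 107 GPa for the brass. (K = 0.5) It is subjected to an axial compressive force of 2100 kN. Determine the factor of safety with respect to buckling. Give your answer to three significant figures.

n ≈ 1.38

Buckling occurs about the weak axis: I_min = h·b³/12 with b = 137 mm (the shorter side).
I_min = 189×137³/12 = 4.050×10^7 mm⁴
I = 4.050×10^7 mm⁴ = 4.050×10^-5 m⁴
Effective length L_e = K·L = 0.5 × 7.67 = 3.835 m
P_cr = π²EI / L_e² = π² × 107×10⁹ × 4.050×10^-5 / 3.835² = 2.908×10^6 N
Factor of safety n = P_cr / P = 2908.0 / 2100 = 1.38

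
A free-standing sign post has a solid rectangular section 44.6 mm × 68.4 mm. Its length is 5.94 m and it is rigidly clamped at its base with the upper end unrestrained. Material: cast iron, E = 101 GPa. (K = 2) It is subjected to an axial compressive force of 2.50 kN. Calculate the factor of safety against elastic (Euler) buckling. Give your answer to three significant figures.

Buckling occurs about the weak axis: I_min = h·b³/12 with b = 44.6 mm (the shorter side).
I_min = 68.4×44.6³/12 = 5.057×10^5 mm⁴
I = 5.057×10^5 mm⁴ = 5.057×10^-7 m⁴
Effective length L_e = K·L = 2 × 5.94 = 11.88 m
P_cr = π²EI / L_e² = π² × 101×10⁹ × 5.057×10^-7 / 11.88² = 3.572×10^3 N
Factor of safety n = P_cr / P = 3.5716 / 2.50 = 1.43

n ≈ 1.43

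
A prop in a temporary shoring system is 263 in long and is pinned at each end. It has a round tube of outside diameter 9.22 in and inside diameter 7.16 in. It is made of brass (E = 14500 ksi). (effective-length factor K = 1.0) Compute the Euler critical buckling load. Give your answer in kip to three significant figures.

d_o = 9.22 in, d_i = 7.16 in
I = π(d_o⁴ − d_i⁴)/64 = π(9.22⁴ − 7.160⁴)/64 = 225.7 in⁴
Effective length L_e = K·L = 1 × 263 = 263.0 in
P_cr = π²EI / L_e² = π² × 14500×10³ × 225.7 / 263.0² = 4.670×10^5 lb

P_cr ≈ 467 kip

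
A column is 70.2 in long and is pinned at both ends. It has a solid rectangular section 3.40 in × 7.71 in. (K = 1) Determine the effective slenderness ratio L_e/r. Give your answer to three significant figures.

For a rectangle r_min = b/√12 = 3.40/√12 = 0.9815 in
L_e = K·L = 1 × 70.2 = 70.20 in
λ = L_e / r_min = 70.200 / 0.9815 = 71.5

λ ≈ 71.5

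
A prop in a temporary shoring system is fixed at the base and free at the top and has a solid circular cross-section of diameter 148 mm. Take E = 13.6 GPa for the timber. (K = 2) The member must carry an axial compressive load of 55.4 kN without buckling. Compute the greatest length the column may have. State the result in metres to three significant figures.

I = πd⁴/64 = π×148⁴/64 = 2.355×10^7 mm⁴
I = 2.355×10^-5 m⁴
At the buckling limit P_cr = P = 5.540×10^4 N
From P_cr = π²EI/(K·L)²:  L = (1/K)·√(π²EI/P_cr) = (1/2)·√(π²×1.36×10^10×2.355×10^-5/5.540×10^4)
L = 3.78 m

L_max ≈ 3.78 m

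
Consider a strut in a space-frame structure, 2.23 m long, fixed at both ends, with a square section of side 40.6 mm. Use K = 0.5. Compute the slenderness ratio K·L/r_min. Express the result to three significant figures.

λ ≈ 95.1

I = a⁴/12 = 40.6⁴/12 = 2.264×10^5 mm⁴
A = 1.648×10^3 mm²;  r_min = √(I/A) = √(2.264×10^5/1.648×10^3) = 11.72 mm
L_e = K·L = 0.5 × 2.23 m = 1.115 m = 1115.0 mm
λ = L_e / r_min = 1115.0 / 11.72 = 95.1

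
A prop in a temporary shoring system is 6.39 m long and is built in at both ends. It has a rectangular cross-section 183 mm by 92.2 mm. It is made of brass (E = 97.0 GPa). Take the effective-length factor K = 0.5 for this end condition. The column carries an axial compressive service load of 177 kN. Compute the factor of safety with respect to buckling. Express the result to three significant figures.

n ≈ 6.33

Buckling occurs about the weak axis: I_min = h·b³/12 with b = 92.2 mm (the shorter side).
I_min = 183×92.2³/12 = 1.195×10^7 mm⁴
I = 1.195×10^7 mm⁴ = 1.195×10^-5 m⁴
Effective length L_e = K·L = 0.5 × 6.39 = 3.195 m
P_cr = π²EI / L_e² = π² × 97.0×10⁹ × 1.195×10^-5 / 3.195² = 1.121×10^6 N
Factor of safety n = P_cr / P = 1121.0 / 177 = 6.33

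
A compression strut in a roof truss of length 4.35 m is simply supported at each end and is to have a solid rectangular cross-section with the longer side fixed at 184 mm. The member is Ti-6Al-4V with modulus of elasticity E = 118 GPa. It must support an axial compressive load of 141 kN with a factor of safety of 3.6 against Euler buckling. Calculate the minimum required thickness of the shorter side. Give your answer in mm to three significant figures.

b ≈ 81.3 mm

Required P_cr = n·P = 3.6 × 141 = 507.6 kN
L_e = K·L = 1 × 4.35 = 4.350 m
Required I = P_cr·L_e²/(π²E) = 5.076×10^5 × 4.350² / (π² × 1.18×10^11) = 8.247×10^-6 m⁴
I_req = 8.247×10^6 mm⁴
Rectangle, weak axis: I_min = h·b³/12 with h = 184 mm fixed  ⇒  b = (12I/h)^(1/3) = 81.3 mm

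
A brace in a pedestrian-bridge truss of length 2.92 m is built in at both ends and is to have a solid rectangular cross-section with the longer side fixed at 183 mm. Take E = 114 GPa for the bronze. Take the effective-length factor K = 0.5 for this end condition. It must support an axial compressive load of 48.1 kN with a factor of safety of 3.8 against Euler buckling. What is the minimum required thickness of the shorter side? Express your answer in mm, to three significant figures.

b ≈ 28.3 mm

Required P_cr = n·P = 3.8 × 48.1 = 182.8 kN
L_e = K·L = 0.5 × 2.92 = 1.460 m
Required I = P_cr·L_e²/(π²E) = 1.828×10^5 × 1.460² / (π² × 1.14×10^11) = 3.463×10^-7 m⁴
I_req = 3.463×10^5 mm⁴
Rectangle, weak axis: I_min = h·b³/12 with h = 183 mm fixed  ⇒  b = (12I/h)^(1/3) = 28.3 mm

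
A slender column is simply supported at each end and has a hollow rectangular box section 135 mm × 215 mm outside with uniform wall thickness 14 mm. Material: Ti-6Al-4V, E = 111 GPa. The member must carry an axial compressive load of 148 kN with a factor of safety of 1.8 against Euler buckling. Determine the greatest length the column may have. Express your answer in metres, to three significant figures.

Inner dimensions: h_i = 215 − 2×14 = 187.0 mm, b_i = 135 − 2×14 = 107.0 mm
Weak-axis I_min = (h_o·b_o³ − h_i·b_i³)/12 with b_o = 135, b_i = 107.0 mm (shorter outer/inner sides).
I_min = (215×135³ − 187.0×107.0³)/12 = 2.499×10^7 mm⁴
I = 2.499×10^-5 m⁴
Required critical load P_cr = n·P = 1.8 × 148 = 266.4 kN = 2.664×10^5 N
From P_cr = π²EI/(K·L)²:  L = (1/K)·√(π²EI/P_cr) = (1/1)·√(π²×1.11×10^11×2.499×10^-5/2.664×10^5)
L = 10.1 m

L_max ≈ 10.1 m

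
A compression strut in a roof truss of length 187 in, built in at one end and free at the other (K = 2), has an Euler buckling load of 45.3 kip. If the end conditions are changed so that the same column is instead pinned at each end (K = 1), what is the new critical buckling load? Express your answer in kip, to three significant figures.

P_cr ∝ 1/K², so P_cr,new = P_cr,old × (K_old/K_new)² = 45.3 × (2/1)²
= 45.3 × 4.000 = 181 kip

P_cr ≈ 181 kip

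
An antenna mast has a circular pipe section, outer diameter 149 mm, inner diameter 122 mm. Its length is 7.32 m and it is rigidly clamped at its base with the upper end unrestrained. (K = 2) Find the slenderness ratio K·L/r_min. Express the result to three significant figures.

λ ≈ 304

d_o = 149 mm, d_i = 122 mm
I = π(d_o⁴ − d_i⁴)/64 = π(149⁴ − 122.0⁴)/64 = 1.332×10^7 mm⁴
A = 5.747×10^3 mm²;  r_min = √(I/A) = √(1.332×10^7/5.747×10^3) = 48.14 mm
L_e = K·L = 2 × 7.32 m = 14.64 m = 14640 mm
λ = L_e / r_min = 14640 / 48.14 = 304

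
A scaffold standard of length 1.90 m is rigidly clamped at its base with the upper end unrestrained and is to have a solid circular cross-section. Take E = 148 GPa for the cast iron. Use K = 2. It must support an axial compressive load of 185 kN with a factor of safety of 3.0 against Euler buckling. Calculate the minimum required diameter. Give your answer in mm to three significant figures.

Required P_cr = n·P = 3.0 × 185 = 555.0 kN
L_e = K·L = 2 × 1.90 = 3.800 m
Required I = P_cr·L_e²/(π²E) = 5.550×10^5 × 3.800² / (π² × 1.48×10^11) = 5.487×10^-6 m⁴
I_req = 5.487×10^6 mm⁴
Solid circle: I = πd⁴/64  ⇒  d = (64I/π)^(1/4) = (64×5.487×10^6/π)^(1/4) = 103 mm

d ≈ 103 mm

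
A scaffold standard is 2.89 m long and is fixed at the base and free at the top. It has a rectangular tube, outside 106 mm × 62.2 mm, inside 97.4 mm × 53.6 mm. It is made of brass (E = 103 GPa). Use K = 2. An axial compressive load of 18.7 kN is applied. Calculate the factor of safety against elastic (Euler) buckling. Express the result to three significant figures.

Weak-axis I_min = (h_o·b_o³ − h_i·b_i³)/12 with b_o = 62.2, b_i = 53.60 mm (shorter outer/inner sides).
I_min = (106×62.2³ − 97.40×53.60³)/12 = 8.758×10^5 mm⁴
I = 8.758×10^5 mm⁴ = 8.758×10^-7 m⁴
Effective length L_e = K·L = 2 × 2.89 = 5.780 m
P_cr = π²EI / L_e² = π² × 103×10⁹ × 8.758×10^-7 / 5.780² = 2.665×10^4 N
Factor of safety n = P_cr / P = 26.649 / 18.7 = 1.43

n ≈ 1.43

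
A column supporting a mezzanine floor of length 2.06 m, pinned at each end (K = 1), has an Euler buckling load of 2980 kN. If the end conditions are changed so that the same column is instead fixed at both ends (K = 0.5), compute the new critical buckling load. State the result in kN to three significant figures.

P_cr ≈ 11900 kN

P_cr ∝ 1/K², so P_cr,new = P_cr,old × (K_old/K_new)² = 2980 × (1/0.5)²
= 2980 × 4.000 = 11900 kN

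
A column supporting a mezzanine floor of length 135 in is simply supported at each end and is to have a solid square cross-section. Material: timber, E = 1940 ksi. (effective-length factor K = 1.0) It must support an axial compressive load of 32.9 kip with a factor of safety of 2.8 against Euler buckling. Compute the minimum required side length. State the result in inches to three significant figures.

a ≈ 5.70 in

Required P_cr = n·P = 2.8 × 32.9 = 92.12 kip
L_e = K·L = 1 × 135 = 135.0 in
Required I = P_cr·L_e²/(π²E) = 9.212×10^4 × 135.0² / (π² × 1.94×10^6) = 87.68 in⁴
Solid square: I = a⁴/12  ⇒  a = (12I)^(1/4) = (12×87.68)^(1/4) = 5.70 in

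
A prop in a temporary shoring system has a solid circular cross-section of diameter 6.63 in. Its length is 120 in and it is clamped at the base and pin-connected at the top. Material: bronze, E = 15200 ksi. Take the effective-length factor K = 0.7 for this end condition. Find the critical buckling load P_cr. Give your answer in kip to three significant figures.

I = πd⁴/64 = π×6.63⁴/64 = 94.85 in⁴
Effective length L_e = K·L = 0.7 × 120 = 84.00 in
P_cr = π²EI / L_e² = π² × 15200×10³ × 94.85 / 84.00² = 2.017×10^6 lb

P_cr ≈ 2020 kip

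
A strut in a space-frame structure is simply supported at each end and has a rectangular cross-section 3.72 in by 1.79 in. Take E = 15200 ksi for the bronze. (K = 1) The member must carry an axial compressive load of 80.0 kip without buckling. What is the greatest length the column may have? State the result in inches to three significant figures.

Buckling occurs about the weak axis: I_min = h·b³/12 with b = 1.79 in (the shorter side).
I_min = 3.72×1.79³/12 = 1.778 in⁴
At the buckling limit P_cr = P = 8.000×10^4 lb
From P_cr = π²EI/(K·L)²:  L = (1/K)·√(π²EI/P_cr) = (1/1)·√(π²×1.52×10^7×1.778/8.000×10^4)
L = 57.7 in

L_max ≈ 57.7 in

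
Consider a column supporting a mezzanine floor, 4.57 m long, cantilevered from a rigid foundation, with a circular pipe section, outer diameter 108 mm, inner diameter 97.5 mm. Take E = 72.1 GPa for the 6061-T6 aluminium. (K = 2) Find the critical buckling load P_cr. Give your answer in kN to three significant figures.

d_o = 108 mm, d_i = 97.5 mm
I = π(d_o⁴ − d_i⁴)/64 = π(108⁴ − 97.50⁴)/64 = 2.242×10^6 mm⁴
I = 2.242×10^6 mm⁴ = 2.242×10^-6 m⁴
Effective length L_e = K·L = 2 × 4.57 = 9.140 m
P_cr = π²EI / L_e² = π² × 72.1×10⁹ × 2.242×10^-6 / 9.140² = 1.910×10^4 N

P_cr ≈ 19.1 kN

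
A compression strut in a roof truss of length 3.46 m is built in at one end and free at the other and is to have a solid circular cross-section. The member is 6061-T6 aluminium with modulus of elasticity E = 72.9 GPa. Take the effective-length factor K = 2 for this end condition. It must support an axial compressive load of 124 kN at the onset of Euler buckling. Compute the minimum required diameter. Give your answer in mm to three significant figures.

d ≈ 114 mm

L_e = K·L = 2 × 3.46 = 6.920 m
Required I = P_cr·L_e²/(π²E) = 1.240×10^5 × 6.920² / (π² × 7.29×10^10) = 8.253×10^-6 m⁴
I_req = 8.253×10^6 mm⁴
Solid circle: I = πd⁴/64  ⇒  d = (64I/π)^(1/4) = (64×8.253×10^6/π)^(1/4) = 114 mm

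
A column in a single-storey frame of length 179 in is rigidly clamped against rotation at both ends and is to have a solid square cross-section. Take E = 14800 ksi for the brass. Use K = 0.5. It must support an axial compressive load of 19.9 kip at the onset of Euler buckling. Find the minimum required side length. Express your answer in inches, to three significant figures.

L_e = K·L = 0.5 × 179 = 89.50 in
Required I = P_cr·L_e²/(π²E) = 1.990×10^4 × 89.50² / (π² × 1.48×10^7) = 1.091 in⁴
Solid square: I = a⁴/12  ⇒  a = (12I)^(1/4) = (12×1.091)^(1/4) = 1.90 in

a ≈ 1.90 in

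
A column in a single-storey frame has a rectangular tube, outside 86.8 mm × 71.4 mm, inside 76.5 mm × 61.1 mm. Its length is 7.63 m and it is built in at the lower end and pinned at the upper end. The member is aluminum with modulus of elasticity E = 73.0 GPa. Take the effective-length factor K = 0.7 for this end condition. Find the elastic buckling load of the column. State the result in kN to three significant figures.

Weak-axis I_min = (h_o·b_o³ − h_i·b_i³)/12 with b_o = 71.4, b_i = 61.10 mm (shorter outer/inner sides).
I_min = (86.8×71.4³ − 76.50×61.10³)/12 = 1.179×10^6 mm⁴
I = 1.179×10^6 mm⁴ = 1.179×10^-6 m⁴
Effective length L_e = K·L = 0.7 × 7.63 = 5.341 m
P_cr = π²EI / L_e² = π² × 73.0×10⁹ × 1.179×10^-6 / 5.341² = 2.977×10^4 N

P_cr ≈ 29.8 kN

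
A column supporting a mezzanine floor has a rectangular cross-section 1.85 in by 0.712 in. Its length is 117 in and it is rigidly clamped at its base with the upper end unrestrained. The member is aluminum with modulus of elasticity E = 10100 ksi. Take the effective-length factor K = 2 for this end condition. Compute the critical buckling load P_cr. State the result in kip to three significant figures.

P_cr ≈ 0.101 kip

Buckling occurs about the weak axis: I_min = h·b³/12 with b = 0.712 in (the shorter side).
I_min = 1.85×0.712³/12 = 5.565×10^-2 in⁴
Effective length L_e = K·L = 2 × 117 = 234.0 in
P_cr = π²EI / L_e² = π² × 10100×10³ × 5.565×10^-2 / 234.0² = 101.3 lb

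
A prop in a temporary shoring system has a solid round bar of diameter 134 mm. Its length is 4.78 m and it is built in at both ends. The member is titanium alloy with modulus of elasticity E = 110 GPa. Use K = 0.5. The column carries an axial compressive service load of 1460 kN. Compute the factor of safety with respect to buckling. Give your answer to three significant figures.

I = πd⁴/64 = π×134⁴/64 = 1.583×10^7 mm⁴
I = 1.583×10^7 mm⁴ = 1.583×10^-5 m⁴
Effective length L_e = K·L = 0.5 × 4.78 = 2.390 m
P_cr = π²EI / L_e² = π² × 110×10⁹ × 1.583×10^-5 / 2.390² = 3.008×10^6 N
Factor of safety n = P_cr / P = 3008.1 / 1460 = 2.06

n ≈ 2.06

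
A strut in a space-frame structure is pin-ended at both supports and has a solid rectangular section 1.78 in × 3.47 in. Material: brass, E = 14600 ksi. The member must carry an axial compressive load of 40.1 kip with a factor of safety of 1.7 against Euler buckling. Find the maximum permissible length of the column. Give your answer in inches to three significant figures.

Buckling occurs about the weak axis: I_min = h·b³/12 with b = 1.78 in (the shorter side).
I_min = 3.47×1.78³/12 = 1.631 in⁴
Required critical load P_cr = n·P = 1.7 × 40.1 = 68.17 kip = 6.817×10^4 lb
From P_cr = π²EI/(K·L)²:  L = (1/K)·√(π²EI/P_cr) = (1/1)·√(π²×1.46×10^7×1.631/6.817×10^4)
L = 58.7 in

L_max ≈ 58.7 in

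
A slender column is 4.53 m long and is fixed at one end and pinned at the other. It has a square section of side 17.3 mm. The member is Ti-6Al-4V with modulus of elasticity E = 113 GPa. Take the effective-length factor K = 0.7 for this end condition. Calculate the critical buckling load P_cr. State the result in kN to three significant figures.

P_cr ≈ 0.828 kN

I = a⁴/12 = 17.3⁴/12 = 7.465×10^3 mm⁴
I = 7.465×10^3 mm⁴ = 7.465×10^-9 m⁴
Effective length L_e = K·L = 0.7 × 4.53 = 3.171 m
P_cr = π²EI / L_e² = π² × 113×10⁹ × 7.465×10^-9 / 3.171² = 827.9 N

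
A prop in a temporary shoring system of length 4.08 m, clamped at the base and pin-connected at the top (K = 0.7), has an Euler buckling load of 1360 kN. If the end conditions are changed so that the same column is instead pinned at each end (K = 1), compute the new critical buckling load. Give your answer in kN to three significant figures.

P_cr ∝ 1/K², so P_cr,new = P_cr,old × (K_old/K_new)² = 1360 × (0.7/1)²
= 1360 × 0.4900 = 666 kN

P_cr ≈ 666 kN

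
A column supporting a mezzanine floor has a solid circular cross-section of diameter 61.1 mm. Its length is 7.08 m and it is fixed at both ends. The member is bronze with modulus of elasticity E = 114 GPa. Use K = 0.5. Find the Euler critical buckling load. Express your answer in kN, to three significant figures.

I = πd⁴/64 = π×61.1⁴/64 = 6.841×10^5 mm⁴
I = 6.841×10^5 mm⁴ = 6.841×10^-7 m⁴
Effective length L_e = K·L = 0.5 × 7.08 = 3.540 m
P_cr = π²EI / L_e² = π² × 114×10⁹ × 6.841×10^-7 / 3.540² = 6.142×10^4 N

P_cr ≈ 61.4 kN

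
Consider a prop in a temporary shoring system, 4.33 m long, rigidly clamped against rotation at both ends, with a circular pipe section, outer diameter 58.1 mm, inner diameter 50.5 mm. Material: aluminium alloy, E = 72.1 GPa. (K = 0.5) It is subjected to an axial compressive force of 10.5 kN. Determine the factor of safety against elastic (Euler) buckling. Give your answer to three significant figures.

d_o = 58.1 mm, d_i = 50.5 mm
I = π(d_o⁴ − d_i⁴)/64 = π(58.1⁴ − 50.50⁴)/64 = 2.401×10^5 mm⁴
I = 2.401×10^5 mm⁴ = 2.401×10^-7 m⁴
Effective length L_e = K·L = 0.5 × 4.33 = 2.165 m
P_cr = π²EI / L_e² = π² × 72.1×10⁹ × 2.401×10^-7 / 2.165² = 3.645×10^4 N
Factor of safety n = P_cr / P = 36.449 / 10.5 = 3.47

n ≈ 3.47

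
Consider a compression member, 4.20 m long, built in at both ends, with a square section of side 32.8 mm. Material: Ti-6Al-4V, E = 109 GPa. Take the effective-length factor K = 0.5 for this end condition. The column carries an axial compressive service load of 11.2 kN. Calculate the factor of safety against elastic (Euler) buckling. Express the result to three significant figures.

I = a⁴/12 = 32.8⁴/12 = 9.645×10^4 mm⁴
I = 9.645×10^4 mm⁴ = 9.645×10^-8 m⁴
Effective length L_e = K·L = 0.5 × 4.20 = 2.100 m
P_cr = π²EI / L_e² = π² × 109×10⁹ × 9.645×10^-8 / 2.100² = 2.353×10^4 N
Factor of safety n = P_cr / P = 23.529 / 11.2 = 2.10

n ≈ 2.10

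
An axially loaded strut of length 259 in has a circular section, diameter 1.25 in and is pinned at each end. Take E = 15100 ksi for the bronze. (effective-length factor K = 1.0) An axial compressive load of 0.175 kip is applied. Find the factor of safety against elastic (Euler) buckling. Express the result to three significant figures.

n ≈ 1.52

I = πd⁴/64 = π×1.25⁴/64 = 0.1198 in⁴
Effective length L_e = K·L = 1 × 259 = 259.0 in
P_cr = π²EI / L_e² = π² × 15100×10³ × 0.1198 / 259.0² = 266.2 lb
Factor of safety n = P_cr / P = 0.26625 / 0.175 = 1.52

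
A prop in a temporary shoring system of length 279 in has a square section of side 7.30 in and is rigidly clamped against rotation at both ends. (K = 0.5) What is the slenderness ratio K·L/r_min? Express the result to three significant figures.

λ ≈ 66.2

For a square r = a/√12 = 7.30/√12 = 2.107 in
L_e = K·L = 0.5 × 279 = 139.5 in
λ = L_e / r_min = 139.50 / 2.107 = 66.2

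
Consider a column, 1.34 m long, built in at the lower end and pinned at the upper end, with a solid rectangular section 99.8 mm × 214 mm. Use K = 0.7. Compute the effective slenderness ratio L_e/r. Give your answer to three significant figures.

λ ≈ 32.6

For a rectangle r_min = b/√12 = 99.8/√12 = 28.81 mm
L_e = K·L = 0.7 × 1.34 m = 0.9380 m = 938.00 mm
λ = L_e / r_min = 938.00 / 28.81 = 32.6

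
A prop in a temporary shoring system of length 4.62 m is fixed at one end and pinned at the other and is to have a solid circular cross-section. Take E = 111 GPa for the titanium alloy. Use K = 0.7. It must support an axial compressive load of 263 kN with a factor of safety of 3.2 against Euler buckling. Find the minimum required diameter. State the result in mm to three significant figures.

d ≈ 113 mm

Required P_cr = n·P = 3.2 × 263 = 841.6 kN
L_e = K·L = 0.7 × 4.62 = 3.234 m
Required I = P_cr·L_e²/(π²E) = 8.416×10^5 × 3.234² / (π² × 1.11×10^11) = 8.035×10^-6 m⁴
I_req = 8.035×10^6 mm⁴
Solid circle: I = πd⁴/64  ⇒  d = (64I/π)^(1/4) = (64×8.035×10^6/π)^(1/4) = 113 mm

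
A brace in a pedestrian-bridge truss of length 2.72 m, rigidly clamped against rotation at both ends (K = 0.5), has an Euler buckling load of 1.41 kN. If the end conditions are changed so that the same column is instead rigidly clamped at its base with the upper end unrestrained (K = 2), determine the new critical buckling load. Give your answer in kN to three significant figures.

P_cr ≈ 0.0881 kN

P_cr ∝ 1/K², so P_cr,new = P_cr,old × (K_old/K_new)² = 1.41 × (0.5/2)²
= 1.41 × 0.06250 = 0.0881 kN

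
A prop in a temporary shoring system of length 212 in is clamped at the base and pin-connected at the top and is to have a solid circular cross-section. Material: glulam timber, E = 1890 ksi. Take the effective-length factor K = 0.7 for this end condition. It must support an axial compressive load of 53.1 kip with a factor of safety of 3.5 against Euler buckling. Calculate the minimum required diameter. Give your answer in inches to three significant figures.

Required P_cr = n·P = 3.5 × 53.1 = 185.8 kip
L_e = K·L = 0.7 × 212 = 148.4 in
Required I = P_cr·L_e²/(π²E) = 1.859×10^5 × 148.4² / (π² × 1.89×10^6) = 219.4 in⁴
Solid circle: I = πd⁴/64  ⇒  d = (64I/π)^(1/4) = (64×219.4/π)^(1/4) = 8.18 in

d ≈ 8.18 in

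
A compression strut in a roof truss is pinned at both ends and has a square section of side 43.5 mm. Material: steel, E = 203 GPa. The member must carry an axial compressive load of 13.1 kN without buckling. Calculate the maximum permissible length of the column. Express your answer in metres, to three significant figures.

L_max ≈ 6.76 m

I = a⁴/12 = 43.5⁴/12 = 2.984×10^5 mm⁴
I = 2.984×10^-7 m⁴
At the buckling limit P_cr = P = 1.310×10^4 N
From P_cr = π²EI/(K·L)²:  L = (1/K)·√(π²EI/P_cr) = (1/1)·√(π²×2.03×10^11×2.984×10^-7/1.310×10^4)
L = 6.76 m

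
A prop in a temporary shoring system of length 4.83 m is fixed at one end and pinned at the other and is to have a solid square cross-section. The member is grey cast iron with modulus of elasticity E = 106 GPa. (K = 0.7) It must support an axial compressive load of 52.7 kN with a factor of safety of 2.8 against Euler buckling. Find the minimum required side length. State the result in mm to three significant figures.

a ≈ 66.3 mm

Required P_cr = n·P = 2.8 × 52.7 = 147.6 kN
L_e = K·L = 0.7 × 4.83 = 3.381 m
Required I = P_cr·L_e²/(π²E) = 1.476×10^5 × 3.381² / (π² × 1.06×10^11) = 1.612×10^-6 m⁴
I_req = 1.612×10^6 mm⁴
Solid square: I = a⁴/12  ⇒  a = (12I)^(1/4) = (12×1.612×10^6)^(1/4) = 66.3 mm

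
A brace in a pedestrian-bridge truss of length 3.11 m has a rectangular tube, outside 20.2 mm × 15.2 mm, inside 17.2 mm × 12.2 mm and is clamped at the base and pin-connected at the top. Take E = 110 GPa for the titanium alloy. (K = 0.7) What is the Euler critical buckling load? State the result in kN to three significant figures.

Weak-axis I_min = (h_o·b_o³ − h_i·b_i³)/12 with b_o = 15.2, b_i = 12.20 mm (shorter outer/inner sides).
I_min = (20.2×15.2³ − 17.20×12.20³)/12 = 3.309×10^3 mm⁴
I = 3.309×10^3 mm⁴ = 3.309×10^-9 m⁴
Effective length L_e = K·L = 0.7 × 3.11 = 2.177 m
P_cr = π²EI / L_e² = π² × 110×10⁹ × 3.309×10^-9 / 2.177² = 758.0 N

P_cr ≈ 0.758 kN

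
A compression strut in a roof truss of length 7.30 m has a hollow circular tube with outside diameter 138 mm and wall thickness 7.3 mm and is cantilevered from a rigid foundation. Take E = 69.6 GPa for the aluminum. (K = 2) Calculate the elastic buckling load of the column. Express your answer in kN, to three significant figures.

P_cr ≈ 20.7 kN

Inner diameter d_i = 138 − 2×7.3 = 123.4 mm
I = π(d_o⁴ − d_i⁴)/64 = π(138⁴ − 123.4⁴)/64 = 6.420×10^6 mm⁴
I = 6.420×10^6 mm⁴ = 6.420×10^-6 m⁴
Effective length L_e = K·L = 2 × 7.30 = 14.60 m
P_cr = π²EI / L_e² = π² × 69.6×10⁹ × 6.420×10^-6 / 14.60² = 2.069×10^4 N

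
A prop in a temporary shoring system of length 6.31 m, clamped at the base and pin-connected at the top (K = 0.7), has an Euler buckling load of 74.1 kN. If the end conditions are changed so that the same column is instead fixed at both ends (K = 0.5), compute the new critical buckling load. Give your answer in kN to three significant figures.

P_cr ≈ 145 kN

P_cr ∝ 1/K², so P_cr,new = P_cr,old × (K_old/K_new)² = 74.1 × (0.7/0.5)²
= 74.1 × 1.960 = 145 kN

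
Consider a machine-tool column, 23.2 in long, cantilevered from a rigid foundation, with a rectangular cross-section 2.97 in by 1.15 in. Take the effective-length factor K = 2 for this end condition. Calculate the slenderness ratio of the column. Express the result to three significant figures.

λ ≈ 140

For a rectangle r_min = b/√12 = 1.15/√12 = 0.3320 in
L_e = K·L = 2 × 23.2 = 46.40 in
λ = L_e / r_min = 46.400 / 0.3320 = 140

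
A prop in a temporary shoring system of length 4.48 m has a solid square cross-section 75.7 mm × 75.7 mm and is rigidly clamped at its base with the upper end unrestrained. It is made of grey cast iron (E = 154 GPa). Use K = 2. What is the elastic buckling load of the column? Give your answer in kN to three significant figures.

P_cr ≈ 51.8 kN

I = a⁴/12 = 75.7⁴/12 = 2.737×10^6 mm⁴
I = 2.737×10^6 mm⁴ = 2.737×10^-6 m⁴
Effective length L_e = K·L = 2 × 4.48 = 8.960 m
P_cr = π²EI / L_e² = π² × 154×10⁹ × 2.737×10^-6 / 8.960² = 5.181×10^4 N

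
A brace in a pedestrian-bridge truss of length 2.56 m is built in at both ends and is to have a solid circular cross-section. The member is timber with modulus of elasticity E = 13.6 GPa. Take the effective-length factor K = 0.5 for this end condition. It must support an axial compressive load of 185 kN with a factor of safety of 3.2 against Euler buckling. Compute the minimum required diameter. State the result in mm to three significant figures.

d ≈ 110 mm

Required P_cr = n·P = 3.2 × 185 = 592.0 kN
L_e = K·L = 0.5 × 2.56 = 1.280 m
Required I = P_cr·L_e²/(π²E) = 5.920×10^5 × 1.280² / (π² × 1.36×10^10) = 7.226×10^-6 m⁴
I_req = 7.226×10^6 mm⁴
Solid circle: I = πd⁴/64  ⇒  d = (64I/π)^(1/4) = (64×7.226×10^6/π)^(1/4) = 110 mm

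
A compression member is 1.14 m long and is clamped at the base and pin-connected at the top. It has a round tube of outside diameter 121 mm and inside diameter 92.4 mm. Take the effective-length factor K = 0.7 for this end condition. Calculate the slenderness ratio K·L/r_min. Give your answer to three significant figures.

λ ≈ 21.0

d_o = 121 mm, d_i = 92.4 mm
I = π(d_o⁴ − d_i⁴)/64 = π(121⁴ − 92.40⁴)/64 = 6.944×10^6 mm⁴
A = 4.793×10^3 mm²;  r_min = √(I/A) = √(6.944×10^6/4.793×10^3) = 38.06 mm
L_e = K·L = 0.7 × 1.14 m = 0.7980 m = 798.00 mm
λ = L_e / r_min = 798.00 / 38.06 = 21.0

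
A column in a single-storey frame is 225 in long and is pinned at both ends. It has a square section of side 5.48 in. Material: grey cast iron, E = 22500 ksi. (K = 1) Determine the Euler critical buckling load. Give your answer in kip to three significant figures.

P_cr ≈ 330 kip

I = a⁴/12 = 5.48⁴/12 = 75.15 in⁴
Effective length L_e = K·L = 1 × 225 = 225.0 in
P_cr = π²EI / L_e² = π² × 22500×10³ × 75.15 / 225.0² = 3.297×10^5 lb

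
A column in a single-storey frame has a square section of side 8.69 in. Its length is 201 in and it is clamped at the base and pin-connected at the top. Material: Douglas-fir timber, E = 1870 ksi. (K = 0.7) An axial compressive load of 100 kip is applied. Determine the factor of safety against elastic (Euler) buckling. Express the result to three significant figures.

I = a⁴/12 = 8.69⁴/12 = 475.2 in⁴
Effective length L_e = K·L = 0.7 × 201 = 140.7 in
P_cr = π²EI / L_e² = π² × 1870×10³ × 475.2 / 140.7² = 4.430×10^5 lb
Factor of safety n = P_cr / P = 443.05 / 100 = 4.43

n ≈ 4.43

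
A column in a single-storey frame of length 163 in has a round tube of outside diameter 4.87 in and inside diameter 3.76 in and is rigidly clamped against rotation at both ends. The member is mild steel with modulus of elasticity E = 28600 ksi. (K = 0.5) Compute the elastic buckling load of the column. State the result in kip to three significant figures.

d_o = 4.87 in, d_i = 3.76 in
I = π(d_o⁴ − d_i⁴)/64 = π(4.87⁴ − 3.760⁴)/64 = 17.80 in⁴
Effective length L_e = K·L = 0.5 × 163 = 81.50 in
P_cr = π²EI / L_e² = π² × 28600×10³ × 17.80 / 81.50² = 7.564×10^5 lb

P_cr ≈ 756 kip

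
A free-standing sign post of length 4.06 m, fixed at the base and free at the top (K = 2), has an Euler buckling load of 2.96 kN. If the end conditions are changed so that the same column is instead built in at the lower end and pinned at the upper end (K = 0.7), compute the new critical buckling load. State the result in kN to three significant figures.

P_cr ∝ 1/K², so P_cr,new = P_cr,old × (K_old/K_new)² = 2.96 × (2/0.7)²
= 2.96 × 8.163 = 24.2 kN

P_cr ≈ 24.2 kN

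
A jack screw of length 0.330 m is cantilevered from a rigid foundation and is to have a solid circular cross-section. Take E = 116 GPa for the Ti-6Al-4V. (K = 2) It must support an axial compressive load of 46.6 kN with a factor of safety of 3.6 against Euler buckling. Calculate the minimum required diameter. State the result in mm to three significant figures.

Required P_cr = n·P = 3.6 × 46.6 = 167.8 kN
L_e = K·L = 2 × 0.330 = 0.6600 m
Required I = P_cr·L_e²/(π²E) = 1.678×10^5 × 0.6600² / (π² × 1.16×10^11) = 6.383×10^-8 m⁴
I_req = 6.383×10^4 mm⁴
Solid circle: I = πd⁴/64  ⇒  d = (64I/π)^(1/4) = (64×6.383×10^4/π)^(1/4) = 33.8 mm

d ≈ 33.8 mm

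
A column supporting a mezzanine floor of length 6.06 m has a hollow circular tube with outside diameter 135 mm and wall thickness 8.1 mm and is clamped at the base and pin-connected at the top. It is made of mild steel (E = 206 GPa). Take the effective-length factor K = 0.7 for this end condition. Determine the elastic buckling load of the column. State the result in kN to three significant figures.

P_cr ≈ 737 kN

Inner diameter d_i = 135 − 2×8.1 = 118.8 mm
I = π(d_o⁴ − d_i⁴)/64 = π(135⁴ − 118.8⁴)/64 = 6.527×10^6 mm⁴
I = 6.527×10^6 mm⁴ = 6.527×10^-6 m⁴
Effective length L_e = K·L = 0.7 × 6.06 = 4.242 m
P_cr = π²EI / L_e² = π² × 206×10⁹ × 6.527×10^-6 / 4.242² = 7.374×10^5 N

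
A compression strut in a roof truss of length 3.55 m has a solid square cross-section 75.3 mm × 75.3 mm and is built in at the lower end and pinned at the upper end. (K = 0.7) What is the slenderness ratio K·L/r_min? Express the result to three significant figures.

λ ≈ 114

For a square r = a/√12 = 75.3/√12 = 21.74 mm
L_e = K·L = 0.7 × 3.55 m = 2.485 m = 2485.0 mm
λ = L_e / r_min = 2485.0 / 21.74 = 114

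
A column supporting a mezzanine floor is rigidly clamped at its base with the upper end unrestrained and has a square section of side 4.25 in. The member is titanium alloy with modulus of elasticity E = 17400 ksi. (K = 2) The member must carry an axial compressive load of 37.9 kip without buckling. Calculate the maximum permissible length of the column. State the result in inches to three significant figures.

I = a⁴/12 = 4.25⁴/12 = 27.19 in⁴
At the buckling limit P_cr = P = 3.790×10^4 lb
From P_cr = π²EI/(K·L)²:  L = (1/K)·√(π²EI/P_cr) = (1/2)·√(π²×1.74×10^7×27.19/3.790×10^4)
L = 175 in

L_max ≈ 175 in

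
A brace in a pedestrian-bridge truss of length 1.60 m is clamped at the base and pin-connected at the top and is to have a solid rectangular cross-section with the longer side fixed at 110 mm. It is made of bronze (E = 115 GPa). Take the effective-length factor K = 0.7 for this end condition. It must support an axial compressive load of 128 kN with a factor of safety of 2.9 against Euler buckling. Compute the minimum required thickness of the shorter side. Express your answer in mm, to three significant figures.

b ≈ 35.5 mm

Required P_cr = n·P = 2.9 × 128 = 371.2 kN
L_e = K·L = 0.7 × 1.60 = 1.120 m
Required I = P_cr·L_e²/(π²E) = 3.712×10^5 × 1.120² / (π² × 1.15×10^11) = 4.102×10^-7 m⁴
I_req = 4.102×10^5 mm⁴
Rectangle, weak axis: I_min = h·b³/12 with h = 110 mm fixed  ⇒  b = (12I/h)^(1/3) = 35.5 mm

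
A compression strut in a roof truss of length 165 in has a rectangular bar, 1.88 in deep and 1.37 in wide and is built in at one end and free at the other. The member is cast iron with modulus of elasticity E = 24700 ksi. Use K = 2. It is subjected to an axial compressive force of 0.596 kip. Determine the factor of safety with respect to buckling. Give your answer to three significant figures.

n ≈ 1.51

Buckling occurs about the weak axis: I_min = h·b³/12 with b = 1.37 in (the shorter side).
I_min = 1.88×1.37³/12 = 0.4028 in⁴
Effective length L_e = K·L = 2 × 165 = 330.0 in
P_cr = π²EI / L_e² = π² × 24700×10³ × 0.4028 / 330.0² = 901.8 lb
Factor of safety n = P_cr / P = 0.90179 / 0.596 = 1.51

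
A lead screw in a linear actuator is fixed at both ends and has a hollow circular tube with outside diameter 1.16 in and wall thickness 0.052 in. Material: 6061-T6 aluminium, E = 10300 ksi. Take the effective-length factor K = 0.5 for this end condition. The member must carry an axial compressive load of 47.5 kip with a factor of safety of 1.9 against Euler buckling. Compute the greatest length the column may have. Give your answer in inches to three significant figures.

Inner diameter d_i = 1.16 − 2×0.052 = 1.056 in
I = π(d_o⁴ − d_i⁴)/64 = π(1.16⁴ − 1.056⁴)/64 = 2.784×10^-2 in⁴
Required critical load P_cr = n·P = 1.9 × 47.5 = 90.25 kip = 9.025×10^4 lb
From P_cr = π²EI/(K·L)²:  L = (1/K)·√(π²EI/P_cr) = (1/0.5)·√(π²×1.03×10^7×2.784×10^-2/9.025×10^4)
L = 11.2 in

L_max ≈ 11.2 in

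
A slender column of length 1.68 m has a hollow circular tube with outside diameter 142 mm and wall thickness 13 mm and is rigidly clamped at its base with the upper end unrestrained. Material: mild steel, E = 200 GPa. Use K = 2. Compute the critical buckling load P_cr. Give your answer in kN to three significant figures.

Inner diameter d_i = 142 − 2×13 = 116.0 mm
I = π(d_o⁴ − d_i⁴)/64 = π(142⁴ − 116.0⁴)/64 = 1.107×10^7 mm⁴
I = 1.107×10^7 mm⁴ = 1.107×10^-5 m⁴
Effective length L_e = K·L = 2 × 1.68 = 3.360 m
P_cr = π²EI / L_e² = π² × 200×10⁹ × 1.107×10^-5 / 3.360² = 1.936×10^6 N

P_cr ≈ 1940 kN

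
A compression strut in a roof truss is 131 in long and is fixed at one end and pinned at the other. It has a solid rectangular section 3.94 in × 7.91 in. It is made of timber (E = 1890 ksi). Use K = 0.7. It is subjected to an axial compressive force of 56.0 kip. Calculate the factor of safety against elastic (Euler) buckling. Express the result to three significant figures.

Buckling occurs about the weak axis: I_min = h·b³/12 with b = 3.94 in (the shorter side).
I_min = 7.91×3.94³/12 = 40.32 in⁴
Effective length L_e = K·L = 0.7 × 131 = 91.70 in
P_cr = π²EI / L_e² = π² × 1890×10³ × 40.32 / 91.70² = 8.943×10^4 lb
Factor of safety n = P_cr / P = 89.435 / 56.0 = 1.60

n ≈ 1.60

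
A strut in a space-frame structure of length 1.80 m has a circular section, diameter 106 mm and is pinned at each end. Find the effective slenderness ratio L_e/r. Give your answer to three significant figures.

I = πd⁴/64 = π×106⁴/64 = 6.197×10^6 mm⁴
A = 8.825×10^3 mm²;  r_min = √(I/A) = √(6.197×10^6/8.825×10^3) = 26.50 mm
L_e = K·L = 1 × 1.80 m = 1.800 m = 1800.0 mm
λ = L_e / r_min = 1800.0 / 26.50 = 67.9

λ ≈ 67.9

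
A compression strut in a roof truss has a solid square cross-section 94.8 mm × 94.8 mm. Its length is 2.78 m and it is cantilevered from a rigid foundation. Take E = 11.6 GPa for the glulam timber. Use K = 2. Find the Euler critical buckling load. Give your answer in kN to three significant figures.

P_cr ≈ 24.9 kN

I = a⁴/12 = 94.8⁴/12 = 6.731×10^6 mm⁴
I = 6.731×10^6 mm⁴ = 6.731×10^-6 m⁴
Effective length L_e = K·L = 2 × 2.78 = 5.560 m
P_cr = π²EI / L_e² = π² × 11.6×10⁹ × 6.731×10^-6 / 5.560² = 2.493×10^4 N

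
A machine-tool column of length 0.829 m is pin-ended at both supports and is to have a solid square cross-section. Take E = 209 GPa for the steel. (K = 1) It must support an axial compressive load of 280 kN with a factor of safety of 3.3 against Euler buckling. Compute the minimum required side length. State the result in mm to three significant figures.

Required P_cr = n·P = 3.3 × 280 = 924.0 kN
L_e = K·L = 1 × 0.829 = 0.8290 m
Required I = P_cr·L_e²/(π²E) = 9.240×10^5 × 0.8290² / (π² × 2.09×10^11) = 3.078×10^-7 m⁴
I_req = 3.078×10^5 mm⁴
Solid square: I = a⁴/12  ⇒  a = (12I)^(1/4) = (12×3.078×10^5)^(1/4) = 43.8 mm

a ≈ 43.8 mm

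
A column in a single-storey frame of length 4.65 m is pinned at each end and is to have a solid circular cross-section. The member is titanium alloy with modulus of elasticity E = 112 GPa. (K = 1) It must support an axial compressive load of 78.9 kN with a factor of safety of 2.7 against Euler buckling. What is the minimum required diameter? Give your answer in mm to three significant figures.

d ≈ 96.0 mm

Required P_cr = n·P = 2.7 × 78.9 = 213.0 kN
L_e = K·L = 1 × 4.65 = 4.650 m
Required I = P_cr·L_e²/(π²E) = 2.130×10^5 × 4.650² / (π² × 1.12×10^11) = 4.167×10^-6 m⁴
I_req = 4.167×10^6 mm⁴
Solid circle: I = πd⁴/64  ⇒  d = (64I/π)^(1/4) = (64×4.167×10^6/π)^(1/4) = 96.0 mm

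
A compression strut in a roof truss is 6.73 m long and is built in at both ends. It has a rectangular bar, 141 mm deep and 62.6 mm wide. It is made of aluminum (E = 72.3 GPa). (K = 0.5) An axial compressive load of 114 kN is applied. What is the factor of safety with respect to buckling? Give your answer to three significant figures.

Buckling occurs about the weak axis: I_min = h·b³/12 with b = 62.6 mm (the shorter side).
I_min = 141×62.6³/12 = 2.882×10^6 mm⁴
I = 2.882×10^6 mm⁴ = 2.882×10^-6 m⁴
Effective length L_e = K·L = 0.5 × 6.73 = 3.365 m
P_cr = π²EI / L_e² = π² × 72.3×10⁹ × 2.882×10^-6 / 3.365² = 1.816×10^5 N
Factor of safety n = P_cr / P = 181.65 / 114 = 1.59

n ≈ 1.59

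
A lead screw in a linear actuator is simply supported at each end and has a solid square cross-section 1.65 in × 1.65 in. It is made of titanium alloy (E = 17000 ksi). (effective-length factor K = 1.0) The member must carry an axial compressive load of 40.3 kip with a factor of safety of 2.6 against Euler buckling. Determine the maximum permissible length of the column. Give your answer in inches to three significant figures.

L_max ≈ 31.4 in

I = a⁴/12 = 1.65⁴/12 = 0.6177 in⁴
Required critical load P_cr = n·P = 2.6 × 40.3 = 104.8 kip = 1.048×10^5 lb
From P_cr = π²EI/(K·L)²:  L = (1/K)·√(π²EI/P_cr) = (1/1)·√(π²×1.70×10^7×0.6177/1.048×10^5)
L = 31.4 in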